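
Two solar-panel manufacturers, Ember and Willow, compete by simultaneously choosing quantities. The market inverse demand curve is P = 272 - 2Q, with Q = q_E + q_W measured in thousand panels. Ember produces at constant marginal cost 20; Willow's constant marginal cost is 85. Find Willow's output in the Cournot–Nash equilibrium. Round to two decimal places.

20.33

Ember's profit: π_E = (272 - 2Q)q_E - (20q_E). Setting ∂π_E/∂q_E = 0: 252 - 4q_E - 2(q_W) = 0.
Willow's profit: π_W = (272 - 2Q)q_W - (85q_W). Setting ∂π_W/∂q_W = 0: 187 - 4q_W - 2(q_E) = 0.
Rearranging gives the reaction functions q_E = (252 - 2q_W)/4 and q_W = (187 - 2q_E)/4.
Solving the pair: q_E = 317/6, q_W = 61/3.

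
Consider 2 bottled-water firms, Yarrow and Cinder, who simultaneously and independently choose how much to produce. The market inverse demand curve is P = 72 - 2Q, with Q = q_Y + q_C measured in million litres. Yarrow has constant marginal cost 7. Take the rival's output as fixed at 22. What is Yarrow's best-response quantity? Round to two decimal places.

5.25

With the rival's output fixed at 22, Yarrow's profit is π_Y = (72 - 2·22 - 2q_Y)q_Y - (7q_Y) = (28 - 2q_Y)q_Y - (7q_Y).
∂π_Y/∂q_Y = 21 - 4q_Y = 0, so q_Y = 21/4.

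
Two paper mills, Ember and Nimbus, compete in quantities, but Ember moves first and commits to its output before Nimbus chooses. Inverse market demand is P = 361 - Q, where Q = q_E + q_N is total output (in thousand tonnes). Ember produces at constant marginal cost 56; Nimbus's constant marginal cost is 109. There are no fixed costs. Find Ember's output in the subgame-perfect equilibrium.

179

Solve by backward induction. Given q_E, the follower Nimbus maximises π_N = (361 - q_E - q_N)q_N - 109q_N.
Setting the follower's marginal profit to zero, 252 - q_E - 2q_N = 0, i.e. q_N = (252 - q_E)/2.
Ember substitutes q_N(q_E) into its own profit: π_E = q_E(361 - q_E - (252 - q_E)/2) - 56q_E = (235 - (1/2)q_E)q_E - 56q_E.
Maximising: ∂π_E/∂q_E = 179 - q_E = 0, giving q_E = 179.
Then q_N = (252 - 179)/2 = 73/2.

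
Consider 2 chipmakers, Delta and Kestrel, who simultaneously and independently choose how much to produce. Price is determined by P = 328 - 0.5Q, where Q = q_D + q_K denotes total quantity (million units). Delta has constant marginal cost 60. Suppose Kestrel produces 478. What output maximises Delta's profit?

With the rival's output fixed at 478, Delta's profit is π_D = (328 - (1/2)·478 - (1/2)q_D)q_D - (60q_D) = (89 - (1/2)q_D)q_D - (60q_D).
∂π_D/∂q_D = 29 - q_D = 0, so q_D = 29.

29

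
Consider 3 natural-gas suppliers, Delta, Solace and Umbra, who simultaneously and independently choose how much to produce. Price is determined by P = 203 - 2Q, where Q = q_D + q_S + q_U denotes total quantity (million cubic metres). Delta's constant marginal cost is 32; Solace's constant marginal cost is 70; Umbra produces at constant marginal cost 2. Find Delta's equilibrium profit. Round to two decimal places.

Delta's profit: π_D = (203 - 2Q)q_D - (32q_D). Setting ∂π_D/∂q_D = 0: 171 - 4q_D - 2(q_S + q_U) = 0.
Solace's profit: π_S = (203 - 2Q)q_S - (70q_S). Setting ∂π_S/∂q_S = 0: 133 - 4q_S - 2(q_D + q_U) = 0.
Umbra's first-order condition: 201 - 4q_U - 2(q_D + q_S) = 0.
Summing all 3 equations gives 505 − 8Q = 0, hence Q = 505/8.
Back-substituting: q_D = (171 − 505/4)/2 = 179/8, q_S = (133 − 505/4)/2 = 27/8, q_U = (201 − 505/4)/2 = 299/8.
Price P = 203 - 2·(505/8) = 307/4.
Delta's profit: (307/4 - 32)·(179/8) = 1001.2813.

1001.28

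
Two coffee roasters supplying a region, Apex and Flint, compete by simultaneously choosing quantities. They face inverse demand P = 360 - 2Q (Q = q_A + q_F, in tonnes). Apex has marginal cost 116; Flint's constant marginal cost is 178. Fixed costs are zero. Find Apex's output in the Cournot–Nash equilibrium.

Apex's profit: π_A = (360 - 2Q)q_A - (116q_A). Setting ∂π_A/∂q_A = 0: 244 - 4q_A - 2(q_F) = 0.
Flint's first-order condition: 182 - 4q_F - 2(q_A) = 0.
Best responses: q_A = (244 - 2q_F)/4, q_F = (182 - 2q_A)/4.
Substituting one into the other gives q_A = 51 and q_F = 20.

51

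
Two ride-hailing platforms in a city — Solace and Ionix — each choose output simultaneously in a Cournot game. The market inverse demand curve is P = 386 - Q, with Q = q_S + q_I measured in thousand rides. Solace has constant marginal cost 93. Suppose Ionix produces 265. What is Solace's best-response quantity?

14

With the rival's output fixed at 265, Solace's profit is π_S = (386 - 265 - q_S)q_S - (93q_S) = (121 - q_S)q_S - (93q_S).
∂π_S/∂q_S = 28 - 2q_S = 0, so q_S = 14.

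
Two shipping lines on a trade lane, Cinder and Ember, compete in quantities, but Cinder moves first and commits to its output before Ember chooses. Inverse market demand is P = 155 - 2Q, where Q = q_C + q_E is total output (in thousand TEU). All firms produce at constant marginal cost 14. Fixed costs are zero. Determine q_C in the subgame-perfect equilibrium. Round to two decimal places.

Solve by backward induction. Given q_C, the follower Ember maximises π_E = (155 - 2q_C - 2q_E)q_E - 14q_E.
Setting the follower's marginal profit to zero, 141 - 2q_C - 4q_E = 0, i.e. q_E = (141 - 2q_C)/4.
The leader anticipates this reaction. Substituting into P = 155 - 2Q gives P = 169/2 - q_C, so π_C = (169/2 - q_C)q_C - 14q_C.
Leader FOC: 141/2 - 2q_C = 0, so q_C = 141/4.
Then q_E = (141 - 2·(141/4))/4 = 141/8.

35.25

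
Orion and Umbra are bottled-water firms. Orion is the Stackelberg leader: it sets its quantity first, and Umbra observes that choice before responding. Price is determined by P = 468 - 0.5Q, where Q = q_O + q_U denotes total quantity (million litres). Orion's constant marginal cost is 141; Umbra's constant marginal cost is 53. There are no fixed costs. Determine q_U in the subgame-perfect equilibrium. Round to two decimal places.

Solve by backward induction. Given q_O, the follower Umbra maximises π_U = (468 - (1/2)q_O - (1/2)q_U)q_U - 53q_U.
∂π_U/∂q_U = 415 - (1/2)q_O - q_U = 0 gives the reaction function q_U = (415 - (1/2)q_O).
Orion substitutes q_U(q_O) into its own profit: π_O = q_O(468 - (1/2)q_O - (415 - (1/2)q_O)/2) - 141q_O = (521/2 - (1/4)q_O)q_O - 141q_O.
Maximising: ∂π_O/∂q_O = 239/2 - (1/2)q_O = 0, giving q_O = 239.
Then q_U = (415 - (1/2)·239) = 591/2.

295.50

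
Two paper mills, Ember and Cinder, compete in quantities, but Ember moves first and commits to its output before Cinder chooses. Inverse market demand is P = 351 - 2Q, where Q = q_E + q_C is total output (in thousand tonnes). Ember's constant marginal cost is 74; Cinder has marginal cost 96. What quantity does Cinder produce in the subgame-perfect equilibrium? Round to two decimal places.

Solve by backward induction. Given q_E, the follower Cinder maximises π_C = (351 - 2q_E - 2q_C)q_C - 96q_C.
Setting the follower's marginal profit to zero, 255 - 2q_E - 4q_C = 0, i.e. q_C = (255 - 2q_E)/4.
The leader anticipates this reaction. Substituting into P = 351 - 2Q gives P = 447/2 - q_E, so π_E = (447/2 - q_E)q_E - 74q_E.
Leader FOC: 299/2 - 2q_E = 0, so q_E = 299/4.
Then q_C = (255 - 2·(299/4))/4 = 211/8.

26.38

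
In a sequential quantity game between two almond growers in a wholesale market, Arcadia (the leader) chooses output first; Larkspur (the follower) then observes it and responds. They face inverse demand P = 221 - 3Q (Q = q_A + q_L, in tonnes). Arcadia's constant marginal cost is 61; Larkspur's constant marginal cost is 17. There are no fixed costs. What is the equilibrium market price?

Solve by backward induction. Given q_A, the follower Larkspur maximises π_L = (221 - 3q_A - 3q_L)q_L - 17q_L.
∂π_L/∂q_L = 204 - 3q_A - 6q_L = 0 gives the reaction function q_L = (204 - 3q_A)/6.
The leader anticipates this reaction. Substituting into P = 221 - 3Q gives P = 119 - (3/2)q_A, so π_A = (119 - (3/2)q_A)q_A - 61q_A.
The leader's first-order condition 58 - 3q_A = 0 yields q_A = 58/3.
Then q_L = (204 - 3·(58/3))/6 = 73/3.
Total output Q = 131/3, so price P = 221 - 3·(131/3) = 90.

90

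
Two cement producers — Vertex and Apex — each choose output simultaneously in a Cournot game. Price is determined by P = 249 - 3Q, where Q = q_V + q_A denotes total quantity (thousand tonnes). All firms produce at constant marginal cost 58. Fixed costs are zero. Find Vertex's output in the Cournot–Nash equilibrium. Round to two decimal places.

21.22

Each firm earns π_i = (249 - 3Q)q_i - 58q_i.
Setting ∂π_i/∂q_i = 0 with rivals' quantities fixed: 191 - 6q_i - 3q_j = 0.
With identical firms every q_j equals q_i, so q_j = q_i and 191 = 9q_i, giving q_i = 191/9.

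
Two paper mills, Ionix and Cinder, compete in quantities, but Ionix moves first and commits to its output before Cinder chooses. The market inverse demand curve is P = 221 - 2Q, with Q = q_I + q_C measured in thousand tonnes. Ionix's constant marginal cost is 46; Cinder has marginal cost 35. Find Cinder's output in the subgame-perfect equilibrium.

The follower Cinder best-responds to any q_I: π_C = (221 - 2Q)q_C - 35q_C.
∂π_C/∂q_C = 186 - 2q_I - 4q_C = 0 gives the reaction function q_C = (186 - 2q_I)/4.
Ionix substitutes q_C(q_I) into its own profit: π_I = q_I(221 - 2q_I - (186 - 2q_I)/2) - 46q_I = (128 - q_I)q_I - 46q_I.
Maximising: ∂π_I/∂q_I = 82 - 2q_I = 0, giving q_I = 41.
Then q_C = (186 - 2·41)/4 = 26.

26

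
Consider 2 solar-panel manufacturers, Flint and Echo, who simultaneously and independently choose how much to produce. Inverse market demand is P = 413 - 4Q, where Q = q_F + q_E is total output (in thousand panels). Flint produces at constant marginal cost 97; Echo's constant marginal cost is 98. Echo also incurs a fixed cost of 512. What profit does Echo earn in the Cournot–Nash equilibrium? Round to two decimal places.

Flint's profit: π_F = (413 - 4Q)q_F - (97q_F). Setting ∂π_F/∂q_F = 0: 316 - 8q_F - 4(q_E) = 0.
Echo's profit: π_E = (413 - 4Q)q_E - (98q_E). Setting ∂π_E/∂q_E = 0: 315 - 8q_E - 4(q_F) = 0.
Rearranging gives the reaction functions q_F = (316 - 4q_E)/8 and q_E = (315 - 4q_F)/8.
Solving the pair: q_F = 317/12, q_E = 157/6.
Price P = 413 - 4·(631/12) = 608/3.
Echo's profit: (608/3 - 98)·(157/6) - 512 = 2226.7778.

2226.78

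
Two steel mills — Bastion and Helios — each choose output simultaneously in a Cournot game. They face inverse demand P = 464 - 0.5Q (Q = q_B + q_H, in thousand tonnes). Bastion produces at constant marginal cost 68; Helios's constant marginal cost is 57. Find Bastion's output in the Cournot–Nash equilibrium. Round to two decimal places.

256.67

Bastion's profit: π_B = (464 - 0.5Q)q_B - (68q_B). Setting ∂π_B/∂q_B = 0: 396 - q_B - (1/2)(q_H) = 0.
Helios's first-order condition: 407 - q_H - (1/2)(q_B) = 0.
So q_B = (396 - (1/2)q_H) and q_H = (407 - (1/2)q_B).
Substituting one into the other gives q_B = 770/3 and q_H = 836/3.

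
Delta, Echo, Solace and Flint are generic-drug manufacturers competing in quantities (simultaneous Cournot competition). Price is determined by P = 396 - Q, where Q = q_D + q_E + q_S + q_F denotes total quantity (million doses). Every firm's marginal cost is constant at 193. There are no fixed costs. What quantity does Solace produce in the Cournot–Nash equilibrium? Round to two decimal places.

40.60

Each firm earns π_i = (396 - Q)q_i - 193q_i.
Setting ∂π_i/∂q_i = 0 with rivals' quantities fixed: 203 - 2q_i - Σ_{j≠i} q_j = 0.
With identical firms every q_j equals q_i, so Σ_{j≠i} q_j = 3q_i and 203 = 5q_i, giving q_i = 203/5.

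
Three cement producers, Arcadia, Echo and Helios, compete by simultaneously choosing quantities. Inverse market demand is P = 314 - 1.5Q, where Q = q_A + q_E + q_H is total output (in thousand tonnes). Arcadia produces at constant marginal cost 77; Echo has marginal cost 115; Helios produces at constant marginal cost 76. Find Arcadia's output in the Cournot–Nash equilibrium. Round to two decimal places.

45.67

Arcadia's profit: π_A = (314 - 1.5Q)q_A - (77q_A). Setting ∂π_A/∂q_A = 0: 237 - 3q_A - (3/2)(q_E + q_H) = 0.
Echo's first-order condition: 199 - 3q_E - (3/2)(q_A + q_H) = 0.
Helios's first-order condition: 238 - 3q_H - (3/2)(q_A + q_E) = 0.
Adding the 3 first-order conditions: 674 − 6Q = 0, so Q = 337/3.
Back-substituting: q_A = (237 − 337/2)/(3/2) = 137/3, q_E = (199 − 337/2)/(3/2) = 61/3, q_H = (238 − 337/2)/(3/2) = 139/3.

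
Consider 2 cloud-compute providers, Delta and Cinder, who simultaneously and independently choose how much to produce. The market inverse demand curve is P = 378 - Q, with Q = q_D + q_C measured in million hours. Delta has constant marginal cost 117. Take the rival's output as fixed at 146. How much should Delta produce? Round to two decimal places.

57.50

With the rival's output fixed at 146, Delta's profit is π_D = (378 - 146 - q_D)q_D - (117q_D) = (232 - q_D)q_D - (117q_D).
∂π_D/∂q_D = 115 - 2q_D = 0, so q_D = 115/2.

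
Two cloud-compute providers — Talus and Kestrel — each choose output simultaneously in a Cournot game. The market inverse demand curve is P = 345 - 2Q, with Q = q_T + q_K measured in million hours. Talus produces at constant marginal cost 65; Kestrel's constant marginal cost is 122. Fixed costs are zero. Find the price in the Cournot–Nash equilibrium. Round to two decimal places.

177.33

Talus's profit: π_T = (345 - 2Q)q_T - (65q_T). Setting ∂π_T/∂q_T = 0: 280 - 4q_T - 2(q_K) = 0.
Kestrel's first-order condition: 223 - 4q_K - 2(q_T) = 0.
Best responses: q_T = (280 - 2q_K)/4, q_K = (223 - 2q_T)/4.
Solving the pair: q_T = 337/6, q_K = 83/3.
Total output Q = 503/6, so price P = 345 - 2·(503/6) = 532/3.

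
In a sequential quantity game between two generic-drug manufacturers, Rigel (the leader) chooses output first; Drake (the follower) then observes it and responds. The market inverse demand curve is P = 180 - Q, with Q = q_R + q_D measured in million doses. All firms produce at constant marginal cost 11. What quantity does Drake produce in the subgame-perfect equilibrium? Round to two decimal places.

Solve by backward induction. Given q_R, the follower Drake maximises π_D = (180 - q_R - q_D)q_D - 11q_D.
Setting the follower's marginal profit to zero, 169 - q_R - 2q_D = 0, i.e. q_D = (169 - q_R)/2.
Rigel substitutes q_D(q_R) into its own profit: π_R = q_R(180 - q_R - (169 - q_R)/2) - 11q_R = (191/2 - (1/2)q_R)q_R - 11q_R.
Maximising: ∂π_R/∂q_R = 169/2 - q_R = 0, giving q_R = 169/2.
Then q_D = (169 - 169/2)/2 = 169/4.

42.25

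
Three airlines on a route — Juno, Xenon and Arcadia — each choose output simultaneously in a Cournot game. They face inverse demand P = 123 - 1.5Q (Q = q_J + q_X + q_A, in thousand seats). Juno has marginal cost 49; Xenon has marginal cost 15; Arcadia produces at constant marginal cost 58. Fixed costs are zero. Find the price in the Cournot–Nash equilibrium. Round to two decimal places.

Juno's profit: π_J = (123 - 1.5Q)q_J - (49q_J). Setting ∂π_J/∂q_J = 0: 74 - 3q_J - (3/2)(q_X + q_A) = 0.
Xenon's first-order condition: 108 - 3q_X - (3/2)(q_J + q_A) = 0.
Arcadia's first-order condition: 65 - 3q_A - (3/2)(q_J + q_X) = 0.
Adding the 3 first-order conditions: 247 − 6Q = 0, so Q = 247/6.
Back-substituting: q_J = (74 − 247/4)/(3/2) = 49/6, q_X = (108 − 247/4)/(3/2) = 185/6, q_A = (65 − 247/4)/(3/2) = 13/6.
Total output Q = 247/6, so price P = 123 - (3/2)·(247/6) = 245/4.

61.25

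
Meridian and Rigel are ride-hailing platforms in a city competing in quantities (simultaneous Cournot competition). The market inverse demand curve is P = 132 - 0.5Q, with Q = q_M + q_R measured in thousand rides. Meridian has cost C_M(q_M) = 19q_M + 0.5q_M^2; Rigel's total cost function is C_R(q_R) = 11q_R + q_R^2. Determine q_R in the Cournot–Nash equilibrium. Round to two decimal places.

32.26

Meridian's profit: π_M = (132 - 0.5Q)q_M - (19q_M + (1/2)q_M²). Setting ∂π_M/∂q_M = 0: 113 - 2q_M - (1/2)(q_R) = 0.
Rigel's profit: π_R = (132 - 0.5Q)q_R - (11q_R + q_R²). Setting ∂π_R/∂q_R = 0: 121 - 3q_R - (1/2)(q_M) = 0.
So q_M = (113 - (1/2)q_R)/2 and q_R = (121 - (1/2)q_M)/3.
Solving the pair: q_M = 1114/23, q_R = 742/23.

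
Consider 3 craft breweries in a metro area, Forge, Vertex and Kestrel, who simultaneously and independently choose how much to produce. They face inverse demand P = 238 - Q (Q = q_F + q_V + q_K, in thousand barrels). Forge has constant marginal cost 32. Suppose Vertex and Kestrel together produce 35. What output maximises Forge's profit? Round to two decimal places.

85.50

With rivals' combined output fixed at 35, Forge's profit is π_F = (238 - 35 - q_F)q_F - (32q_F) = (203 - q_F)q_F - (32q_F).
∂π_F/∂q_F = 171 - 2q_F = 0, so q_F = 171/2.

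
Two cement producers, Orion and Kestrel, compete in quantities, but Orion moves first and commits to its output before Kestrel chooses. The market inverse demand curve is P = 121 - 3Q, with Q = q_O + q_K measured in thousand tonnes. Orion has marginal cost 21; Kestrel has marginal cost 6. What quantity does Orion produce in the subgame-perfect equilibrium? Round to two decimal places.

Solve by backward induction. Given q_O, the follower Kestrel maximises π_K = (121 - 3q_O - 3q_K)q_K - 6q_K.
∂π_K/∂q_K = 115 - 3q_O - 6q_K = 0 gives the reaction function q_K = (115 - 3q_O)/6.
The leader anticipates this reaction. Substituting into P = 121 - 3Q gives P = 127/2 - (3/2)q_O, so π_O = (127/2 - (3/2)q_O)q_O - 21q_O.
Leader FOC: 85/2 - 3q_O = 0, so q_O = 85/6.
Then q_K = (115 - 3·(85/6))/6 = 145/12.

14.17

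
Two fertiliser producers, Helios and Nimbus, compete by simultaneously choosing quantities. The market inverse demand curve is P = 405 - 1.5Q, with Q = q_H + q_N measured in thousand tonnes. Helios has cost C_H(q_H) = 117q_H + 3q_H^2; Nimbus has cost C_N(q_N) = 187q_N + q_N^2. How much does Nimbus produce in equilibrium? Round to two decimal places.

35.79

Helios's profit: π_H = (405 - 1.5Q)q_H - (117q_H + 3q_H²). Setting ∂π_H/∂q_H = 0: 288 - 9q_H - (3/2)(q_N) = 0.
Nimbus's first-order condition: 218 - 5q_N - (3/2)(q_H) = 0.
Best responses: q_H = (288 - (3/2)q_N)/9, q_N = (218 - (3/2)q_H)/5.
Substituting one into the other gives q_H = 1484/57 and q_N = 680/19.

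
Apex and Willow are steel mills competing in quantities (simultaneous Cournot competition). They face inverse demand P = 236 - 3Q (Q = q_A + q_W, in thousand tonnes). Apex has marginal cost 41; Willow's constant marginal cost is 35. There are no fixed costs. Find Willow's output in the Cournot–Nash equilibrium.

23

Apex's profit: π_A = (236 - 3Q)q_A - (41q_A). Setting ∂π_A/∂q_A = 0: 195 - 6q_A - 3(q_W) = 0.
Willow's first-order condition: 201 - 6q_W - 3(q_A) = 0.
Rearranging gives the reaction functions q_A = (195 - 3q_W)/6 and q_W = (201 - 3q_A)/6.
Solving the pair: q_A = 21, q_W = 23.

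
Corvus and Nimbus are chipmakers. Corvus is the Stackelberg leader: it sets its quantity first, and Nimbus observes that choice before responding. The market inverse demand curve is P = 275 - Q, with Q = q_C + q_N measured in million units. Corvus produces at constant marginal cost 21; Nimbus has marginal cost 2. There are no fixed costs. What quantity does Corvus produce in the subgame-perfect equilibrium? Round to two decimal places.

Solve by backward induction. Given q_C, the follower Nimbus maximises π_N = (275 - q_C - q_N)q_N - 2q_N.
Setting the follower's marginal profit to zero, 273 - q_C - 2q_N = 0, i.e. q_N = (273 - q_C)/2.
Corvus substitutes q_N(q_C) into its own profit: π_C = q_C(275 - q_C - (273 - q_C)/2) - 21q_C = (277/2 - (1/2)q_C)q_C - 21q_C.
Leader FOC: 235/2 - q_C = 0, so q_C = 235/2.
Then q_N = (273 - 235/2)/2 = 311/4.

117.50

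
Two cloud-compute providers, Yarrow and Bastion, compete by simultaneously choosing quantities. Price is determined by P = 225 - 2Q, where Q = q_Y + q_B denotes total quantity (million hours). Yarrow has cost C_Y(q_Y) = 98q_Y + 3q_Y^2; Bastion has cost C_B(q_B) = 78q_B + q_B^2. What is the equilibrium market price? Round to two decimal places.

Yarrow's profit: π_Y = (225 - 2Q)q_Y - (98q_Y + 3q_Y²). Setting ∂π_Y/∂q_Y = 0: 127 - 10q_Y - 2(q_B) = 0.
Bastion's first-order condition: 147 - 6q_B - 2(q_Y) = 0.
Best responses: q_Y = (127 - 2q_B)/10, q_B = (147 - 2q_Y)/6.
Substituting one into the other gives q_Y = 117/14 and q_B = 152/7.
Total output Q = 421/14, so price P = 225 - 2·(421/14) = 1154/7.

164.86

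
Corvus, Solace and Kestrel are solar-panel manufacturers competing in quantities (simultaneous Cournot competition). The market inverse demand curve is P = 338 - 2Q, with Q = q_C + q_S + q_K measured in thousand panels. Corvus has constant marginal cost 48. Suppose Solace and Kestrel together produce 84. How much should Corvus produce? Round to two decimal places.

With rivals' combined output fixed at 84, Corvus's profit is π_C = (338 - 2·84 - 2q_C)q_C - (48q_C) = (170 - 2q_C)q_C - (48q_C).
∂π_C/∂q_C = 122 - 4q_C = 0, so q_C = 61/2.

30.50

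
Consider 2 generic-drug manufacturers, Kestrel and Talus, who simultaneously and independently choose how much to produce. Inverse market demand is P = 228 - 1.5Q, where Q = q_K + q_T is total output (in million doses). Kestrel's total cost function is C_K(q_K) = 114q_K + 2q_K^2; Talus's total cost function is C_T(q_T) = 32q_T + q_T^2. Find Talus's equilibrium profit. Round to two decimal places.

Kestrel's profit: π_K = (228 - 1.5Q)q_K - (114q_K + 2q_K²). Setting ∂π_K/∂q_K = 0: 114 - 7q_K - (3/2)(q_T) = 0.
Talus's profit: π_T = (228 - 1.5Q)q_T - (32q_T + q_T²). Setting ∂π_T/∂q_T = 0: 196 - 5q_T - (3/2)(q_K) = 0.
Rearranging gives the reaction functions q_K = (114 - (3/2)q_T)/7 and q_T = (196 - (3/2)q_K)/5.
Substituting one into the other gives q_K = 1104/131 and q_T = 36.6718.
Price P = 228 - (3/2)·45.0992 = 160.3511.
Talus's profit: 160.3511·36.6718 - 32·36.6718 - 36.6718² = 3362.0442.

3362.04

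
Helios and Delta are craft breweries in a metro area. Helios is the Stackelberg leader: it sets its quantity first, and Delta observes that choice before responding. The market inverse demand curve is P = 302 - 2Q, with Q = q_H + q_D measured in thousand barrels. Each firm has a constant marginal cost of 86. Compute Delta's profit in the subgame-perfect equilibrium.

1458

The follower Delta best-responds to any q_H: π_D = (302 - 2Q)q_D - 86q_D.
Setting the follower's marginal profit to zero, 216 - 2q_H - 4q_D = 0, i.e. q_D = (216 - 2q_H)/4.
Helios substitutes q_D(q_H) into its own profit: π_H = q_H(302 - 2q_H - (216 - 2q_H)/2) - 86q_H = (194 - q_H)q_H - 86q_H.
Maximising: ∂π_H/∂q_H = 108 - 2q_H = 0, giving q_H = 54.
Then q_D = (216 - 2·54)/4 = 27.
Price P = 302 - 2·81 = 140.
Delta's profit: (140 - 86)·27 = 1458.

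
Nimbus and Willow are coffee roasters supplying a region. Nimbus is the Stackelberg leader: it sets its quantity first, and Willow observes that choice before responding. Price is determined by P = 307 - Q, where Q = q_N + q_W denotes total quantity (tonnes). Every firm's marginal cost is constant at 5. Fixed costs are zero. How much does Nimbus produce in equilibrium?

The follower Willow best-responds to any q_N: π_W = (307 - Q)q_W - 5q_W.
Setting the follower's marginal profit to zero, 302 - q_N - 2q_W = 0, i.e. q_W = (302 - q_N)/2.
Nimbus substitutes q_W(q_N) into its own profit: π_N = q_N(307 - q_N - (302 - q_N)/2) - 5q_N = (156 - (1/2)q_N)q_N - 5q_N.
Maximising: ∂π_N/∂q_N = 151 - q_N = 0, giving q_N = 151.
Then q_W = (302 - 151)/2 = 151/2.

151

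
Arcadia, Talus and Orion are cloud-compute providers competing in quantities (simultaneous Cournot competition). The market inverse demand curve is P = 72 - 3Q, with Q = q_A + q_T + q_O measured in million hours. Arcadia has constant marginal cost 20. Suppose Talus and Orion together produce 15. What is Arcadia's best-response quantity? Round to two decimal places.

With rivals' combined output fixed at 15, Arcadia's profit is π_A = (72 - 3·15 - 3q_A)q_A - (20q_A) = (27 - 3q_A)q_A - (20q_A).
∂π_A/∂q_A = 7 - 6q_A = 0, so q_A = 7/6.

1.17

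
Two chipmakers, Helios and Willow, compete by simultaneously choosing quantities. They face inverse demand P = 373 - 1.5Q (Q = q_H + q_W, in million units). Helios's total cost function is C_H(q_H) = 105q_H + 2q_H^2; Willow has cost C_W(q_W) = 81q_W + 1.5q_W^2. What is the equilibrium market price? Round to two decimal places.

266.89

Helios's profit: π_H = (373 - 1.5Q)q_H - (105q_H + 2q_H²). Setting ∂π_H/∂q_H = 0: 268 - 7q_H - (3/2)(q_W) = 0.
Willow's profit: π_W = (373 - 1.5Q)q_W - (81q_W + (3/2)q_W²). Setting ∂π_W/∂q_W = 0: 292 - 6q_W - (3/2)(q_H) = 0.
Best responses: q_H = (268 - (3/2)q_W)/7, q_W = (292 - (3/2)q_H)/6.
Substituting one into the other gives q_H = 1560/53 and q_W = 41.3082.
Total output Q = 70.7421, so price P = 373 - (3/2)·70.7421 = 266.8868.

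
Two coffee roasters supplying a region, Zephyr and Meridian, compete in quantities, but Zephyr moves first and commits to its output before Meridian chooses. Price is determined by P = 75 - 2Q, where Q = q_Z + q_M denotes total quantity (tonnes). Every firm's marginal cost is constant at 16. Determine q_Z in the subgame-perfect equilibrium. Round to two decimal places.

14.75

The follower Meridian best-responds to any q_Z: π_M = (75 - 2Q)q_M - 16q_M.
∂π_M/∂q_M = 59 - 2q_Z - 4q_M = 0 gives the reaction function q_M = (59 - 2q_Z)/4.
The leader anticipates this reaction. Substituting into P = 75 - 2Q gives P = 91/2 - q_Z, so π_Z = (91/2 - q_Z)q_Z - 16q_Z.
The leader's first-order condition 59/2 - 2q_Z = 0 yields q_Z = 59/4.
Then q_M = (59 - 2·(59/4))/4 = 59/8.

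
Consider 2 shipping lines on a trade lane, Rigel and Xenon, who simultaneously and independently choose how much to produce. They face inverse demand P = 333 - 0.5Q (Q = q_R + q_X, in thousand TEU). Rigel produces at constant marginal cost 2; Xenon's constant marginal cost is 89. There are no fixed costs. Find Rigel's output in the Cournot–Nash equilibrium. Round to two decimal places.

278.67

Rigel's profit: π_R = (333 - 0.5Q)q_R - (2q_R). Setting ∂π_R/∂q_R = 0: 331 - q_R - (1/2)(q_X) = 0.
Xenon's first-order condition: 244 - q_X - (1/2)(q_R) = 0.
Rearranging gives the reaction functions q_R = (331 - (1/2)q_X) and q_X = (244 - (1/2)q_R).
Solving the pair: q_R = 836/3, q_X = 314/3.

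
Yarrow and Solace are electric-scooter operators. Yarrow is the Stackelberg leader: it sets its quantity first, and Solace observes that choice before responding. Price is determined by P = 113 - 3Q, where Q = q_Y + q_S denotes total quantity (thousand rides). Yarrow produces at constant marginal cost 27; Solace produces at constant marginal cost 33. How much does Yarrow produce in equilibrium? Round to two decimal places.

15.33

Solve by backward induction. Given q_Y, the follower Solace maximises π_S = (113 - 3q_Y - 3q_S)q_S - 33q_S.
∂π_S/∂q_S = 80 - 3q_Y - 6q_S = 0 gives the reaction function q_S = (80 - 3q_Y)/6.
The leader anticipates this reaction. Substituting into P = 113 - 3Q gives P = 73 - (3/2)q_Y, so π_Y = (73 - (3/2)q_Y)q_Y - 27q_Y.
The leader's first-order condition 46 - 3q_Y = 0 yields q_Y = 46/3.
Then q_S = (80 - 3·(46/3))/6 = 17/3.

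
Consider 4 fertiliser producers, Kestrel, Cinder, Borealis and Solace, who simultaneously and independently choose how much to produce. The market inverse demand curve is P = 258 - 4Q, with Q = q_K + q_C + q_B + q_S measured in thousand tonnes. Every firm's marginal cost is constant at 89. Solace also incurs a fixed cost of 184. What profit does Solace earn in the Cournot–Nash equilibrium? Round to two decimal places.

A representative firm's profit is π_i = q_i(258 - 4Q) - 89q_i.
Setting ∂π_i/∂q_i = 0 with rivals' quantities fixed: 169 - 8q_i - 4·Σ_{j≠i} q_j = 0.
By symmetry each firm produces the same amount; substituting Σ_{j≠i} q_j = 3q_i yields q_i = 169/20.
Price P = 258 - 4·(169/5) = 614/5.
Solace's profit: (614/5 - 89)·(169/20) - 184 = 101.6100.

101.61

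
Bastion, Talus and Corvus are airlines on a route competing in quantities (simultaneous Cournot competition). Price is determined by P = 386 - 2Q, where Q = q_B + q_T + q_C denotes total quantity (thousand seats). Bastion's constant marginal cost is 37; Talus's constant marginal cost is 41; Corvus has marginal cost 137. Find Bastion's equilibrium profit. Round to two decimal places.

Bastion's profit: π_B = (386 - 2Q)q_B - (37q_B). Setting ∂π_B/∂q_B = 0: 349 - 4q_B - 2(q_T + q_C) = 0.
Talus's profit: π_T = (386 - 2Q)q_T - (41q_T). Setting ∂π_T/∂q_T = 0: 345 - 4q_T - 2(q_B + q_C) = 0.
Corvus's profit: π_C = (386 - 2Q)q_C - (137q_C). Setting ∂π_C/∂q_C = 0: 249 - 4q_C - 2(q_B + q_T) = 0.
Adding the 3 first-order conditions: 943 − 8Q = 0, so Q = 943/8.
Back-substituting: q_B = (349 − 943/4)/2 = 453/8, q_T = (345 − 943/4)/2 = 437/8, q_C = (249 − 943/4)/2 = 53/8.
Price P = 386 - 2·(943/8) = 601/4.
Bastion's profit: (601/4 - 37)·(453/8) = 6412.7813.

6412.78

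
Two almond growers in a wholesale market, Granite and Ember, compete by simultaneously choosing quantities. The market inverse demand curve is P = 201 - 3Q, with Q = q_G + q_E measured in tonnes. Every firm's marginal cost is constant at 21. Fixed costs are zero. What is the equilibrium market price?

81

Each firm earns π_i = (201 - 3Q)q_i - 21q_i.
Setting ∂π_i/∂q_i = 0 with rivals' quantities fixed: 180 - 6q_i - 3q_j = 0.
With identical firms every q_j equals q_i, so q_j = q_i and 180 = 9q_i, giving q_i = 20.
Total output Q = 40, so price P = 201 - 3·40 = 81.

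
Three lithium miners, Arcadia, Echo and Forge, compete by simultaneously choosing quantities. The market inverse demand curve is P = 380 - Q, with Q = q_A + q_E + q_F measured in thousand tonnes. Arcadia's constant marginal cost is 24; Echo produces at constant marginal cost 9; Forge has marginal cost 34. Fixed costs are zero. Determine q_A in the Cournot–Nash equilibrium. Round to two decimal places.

Arcadia's profit: π_A = (380 - Q)q_A - (24q_A). Setting ∂π_A/∂q_A = 0: 356 - 2q_A - (q_E + q_F) = 0.
Echo's first-order condition: 371 - 2q_E - (q_A + q_F) = 0.
Forge's profit: π_F = (380 - Q)q_F - (34q_F). Setting ∂π_F/∂q_F = 0: 346 - 2q_F - (q_A + q_E) = 0.
Adding the 3 first-order conditions: 1073 − 4Q = 0, so Q = 1073/4.
Back-substituting: q_A = (356 − 1073/4) = 351/4, q_E = (371 − 1073/4) = 411/4, q_F = (346 − 1073/4) = 311/4.

87.75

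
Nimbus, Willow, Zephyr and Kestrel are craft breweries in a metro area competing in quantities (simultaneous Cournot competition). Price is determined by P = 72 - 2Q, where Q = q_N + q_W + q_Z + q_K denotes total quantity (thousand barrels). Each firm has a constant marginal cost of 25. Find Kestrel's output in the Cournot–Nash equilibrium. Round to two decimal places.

A representative firm's profit is π_i = q_i(72 - 2Q) - 25q_i.
Setting ∂π_i/∂q_i = 0 with rivals' quantities fixed: 47 - 4q_i - 2·Σ_{j≠i} q_j = 0.
With identical firms every q_j equals q_i, so Σ_{j≠i} q_j = 3q_i and 47 = 10q_i, giving q_i = 47/10.

4.70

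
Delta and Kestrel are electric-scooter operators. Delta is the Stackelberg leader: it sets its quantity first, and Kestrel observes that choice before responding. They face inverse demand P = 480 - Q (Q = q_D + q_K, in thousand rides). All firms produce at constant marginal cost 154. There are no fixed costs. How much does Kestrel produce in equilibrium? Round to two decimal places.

81.50

The follower Kestrel best-responds to any q_D: π_K = (480 - Q)q_K - 154q_K.
∂π_K/∂q_K = 326 - q_D - 2q_K = 0 gives the reaction function q_K = (326 - q_D)/2.
The leader anticipates this reaction. Substituting into P = 480 - Q gives P = 317 - (1/2)q_D, so π_D = (317 - (1/2)q_D)q_D - 154q_D.
The leader's first-order condition 163 - q_D = 0 yields q_D = 163.
Then q_K = (326 - 163)/2 = 163/2.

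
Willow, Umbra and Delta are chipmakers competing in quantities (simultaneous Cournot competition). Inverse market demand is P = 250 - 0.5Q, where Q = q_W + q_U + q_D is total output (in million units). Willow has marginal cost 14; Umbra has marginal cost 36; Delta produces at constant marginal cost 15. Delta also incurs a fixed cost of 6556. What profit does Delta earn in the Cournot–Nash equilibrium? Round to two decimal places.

1572.13

Willow's profit: π_W = (250 - 0.5Q)q_W - (14q_W). Setting ∂π_W/∂q_W = 0: 236 - q_W - (1/2)(q_U + q_D) = 0.
Umbra's profit: π_U = (250 - 0.5Q)q_U - (36q_U). Setting ∂π_U/∂q_U = 0: 214 - q_U - (1/2)(q_W + q_D) = 0.
Delta's profit: π_D = (250 - 0.5Q)q_D - (15q_D). Setting ∂π_D/∂q_D = 0: 235 - q_D - (1/2)(q_W + q_U) = 0.
Adding the 3 conditions: 685 − Q − Q = 0, i.e. Q = 685/2.
Back-substituting: q_W = (236 − 685/4)/(1/2) = 259/2, q_U = (214 − 685/4)/(1/2) = 171/2, q_D = (235 − 685/4)/(1/2) = 255/2.
Price P = 250 - (1/2)·(685/2) = 315/4.
Delta's profit: (315/4 - 15)·(255/2) - 6556 = 1572.1250.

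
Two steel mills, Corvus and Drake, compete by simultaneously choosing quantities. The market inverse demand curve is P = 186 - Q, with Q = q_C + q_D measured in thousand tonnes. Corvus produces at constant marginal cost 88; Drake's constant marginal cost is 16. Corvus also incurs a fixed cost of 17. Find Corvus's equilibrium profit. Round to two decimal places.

Corvus's profit: π_C = (186 - Q)q_C - (88q_C). Setting ∂π_C/∂q_C = 0: 98 - 2q_C - (q_D) = 0.
Drake's profit: π_D = (186 - Q)q_D - (16q_D). Setting ∂π_D/∂q_D = 0: 170 - 2q_D - (q_C) = 0.
Best responses: q_C = (98 - q_D)/2, q_D = (170 - q_C)/2.
Substituting one into the other gives q_C = 26/3 and q_D = 242/3.
Price P = 186 - 268/3 = 290/3.
Corvus's profit: (290/3 - 88)·(26/3) - 17 = 523/9.

58.11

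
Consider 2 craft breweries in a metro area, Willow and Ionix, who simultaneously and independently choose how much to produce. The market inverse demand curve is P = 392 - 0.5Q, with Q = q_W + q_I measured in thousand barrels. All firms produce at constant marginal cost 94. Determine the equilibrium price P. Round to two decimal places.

193.33

A representative firm's profit is π_i = q_i(392 - 0.5Q) - 94q_i.
First-order condition (treating rivals' output as given): 298 - q_i - (1/2)q_j = 0.
By symmetry each firm produces the same amount; substituting q_j = q_i yields q_i = 298/(3/2) = 596/3.
Total output Q = 1192/3, so price P = 392 - (1/2)·(1192/3) = 580/3.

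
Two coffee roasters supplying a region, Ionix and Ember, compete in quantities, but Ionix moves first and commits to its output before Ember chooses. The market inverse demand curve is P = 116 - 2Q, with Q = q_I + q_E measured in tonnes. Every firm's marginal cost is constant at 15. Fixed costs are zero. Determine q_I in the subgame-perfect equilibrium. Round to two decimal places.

The follower Ember best-responds to any q_I: π_E = (116 - 2Q)q_E - 15q_E.
∂π_E/∂q_E = 101 - 2q_I - 4q_E = 0 gives the reaction function q_E = (101 - 2q_I)/4.
The leader anticipates this reaction. Substituting into P = 116 - 2Q gives P = 131/2 - q_I, so π_I = (131/2 - q_I)q_I - 15q_I.
Leader FOC: 101/2 - 2q_I = 0, so q_I = 101/4.
Then q_E = (101 - 2·(101/4))/4 = 101/8.

25.25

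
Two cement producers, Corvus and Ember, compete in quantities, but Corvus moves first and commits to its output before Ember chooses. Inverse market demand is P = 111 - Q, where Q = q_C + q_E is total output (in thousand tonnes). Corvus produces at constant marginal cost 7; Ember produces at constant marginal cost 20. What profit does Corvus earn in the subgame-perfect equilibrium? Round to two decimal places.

1711.13

Solve by backward induction. Given q_C, the follower Ember maximises π_E = (111 - q_C - q_E)q_E - 20q_E.
∂π_E/∂q_E = 91 - q_C - 2q_E = 0 gives the reaction function q_E = (91 - q_C)/2.
Corvus substitutes q_E(q_C) into its own profit: π_C = q_C(111 - q_C - (91 - q_C)/2) - 7q_C = (131/2 - (1/2)q_C)q_C - 7q_C.
Leader FOC: 117/2 - q_C = 0, so q_C = 117/2.
Then q_E = (91 - 117/2)/2 = 65/4.
Price P = 111 - 299/4 = 145/4.
Corvus's profit: (145/4 - 7)·(117/2) = 1711.1250.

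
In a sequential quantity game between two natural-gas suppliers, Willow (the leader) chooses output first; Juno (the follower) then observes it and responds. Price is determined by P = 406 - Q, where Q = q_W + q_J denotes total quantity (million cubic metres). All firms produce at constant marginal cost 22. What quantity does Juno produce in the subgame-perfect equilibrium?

96

Solve by backward induction. Given q_W, the follower Juno maximises π_J = (406 - q_W - q_J)q_J - 22q_J.
Follower FOC: 384 - q_W - 2q_J = 0, so q_J(q_W) = (384 - q_W)/2.
Willow substitutes q_J(q_W) into its own profit: π_W = q_W(406 - q_W - (384 - q_W)/2) - 22q_W = (214 - (1/2)q_W)q_W - 22q_W.
Maximising: ∂π_W/∂q_W = 192 - q_W = 0, giving q_W = 192.
Then q_J = (384 - 192)/2 = 96.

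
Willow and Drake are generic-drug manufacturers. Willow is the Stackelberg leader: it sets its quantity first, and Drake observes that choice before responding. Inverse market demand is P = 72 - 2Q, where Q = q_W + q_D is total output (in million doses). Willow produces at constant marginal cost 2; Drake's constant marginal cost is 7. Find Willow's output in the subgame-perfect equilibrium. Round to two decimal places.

18.75

Solve by backward induction. Given q_W, the follower Drake maximises π_D = (72 - 2q_W - 2q_D)q_D - 7q_D.
Setting the follower's marginal profit to zero, 65 - 2q_W - 4q_D = 0, i.e. q_D = (65 - 2q_W)/4.
The leader anticipates this reaction. Substituting into P = 72 - 2Q gives P = 79/2 - q_W, so π_W = (79/2 - q_W)q_W - 2q_W.
Leader FOC: 75/2 - 2q_W = 0, so q_W = 75/4.
Then q_D = (65 - 2·(75/4))/4 = 55/8.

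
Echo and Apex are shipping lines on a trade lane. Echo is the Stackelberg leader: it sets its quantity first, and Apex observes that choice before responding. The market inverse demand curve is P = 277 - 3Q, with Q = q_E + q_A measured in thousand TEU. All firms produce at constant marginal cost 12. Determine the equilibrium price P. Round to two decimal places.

78.25

Solve by backward induction. Given q_E, the follower Apex maximises π_A = (277 - 3q_E - 3q_A)q_A - 12q_A.
Follower FOC: 265 - 3q_E - 6q_A = 0, so q_A(q_E) = (265 - 3q_E)/6.
The leader anticipates this reaction. Substituting into P = 277 - 3Q gives P = 289/2 - (3/2)q_E, so π_E = (289/2 - (3/2)q_E)q_E - 12q_E.
Leader FOC: 265/2 - 3q_E = 0, so q_E = 265/6.
Then q_A = (265 - 3·(265/6))/6 = 265/12.
Total output Q = 265/4, so price P = 277 - 3·(265/4) = 313/4.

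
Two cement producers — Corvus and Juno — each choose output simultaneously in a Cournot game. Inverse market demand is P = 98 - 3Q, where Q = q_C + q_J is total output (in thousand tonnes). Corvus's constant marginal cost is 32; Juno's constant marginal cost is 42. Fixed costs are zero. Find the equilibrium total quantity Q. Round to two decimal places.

13.56

Corvus's profit: π_C = (98 - 3Q)q_C - (32q_C). Setting ∂π_C/∂q_C = 0: 66 - 6q_C - 3(q_J) = 0.
Juno's profit: π_J = (98 - 3Q)q_J - (42q_J). Setting ∂π_J/∂q_J = 0: 56 - 6q_J - 3(q_C) = 0.
Rearranging gives the reaction functions q_C = (66 - 3q_J)/6 and q_J = (56 - 3q_C)/6.
Solving the pair: q_C = 76/9, q_J = 46/9.
Total output Q = 76/9 + 46/9 = 122/9.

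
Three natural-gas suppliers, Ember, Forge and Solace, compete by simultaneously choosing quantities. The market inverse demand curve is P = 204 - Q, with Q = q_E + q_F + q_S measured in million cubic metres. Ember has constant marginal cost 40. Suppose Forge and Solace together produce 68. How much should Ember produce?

With rivals' combined output fixed at 68, Ember's profit is π_E = (204 - 68 - q_E)q_E - (40q_E) = (136 - q_E)q_E - (40q_E).
∂π_E/∂q_E = 96 - 2q_E = 0, so q_E = 48.

48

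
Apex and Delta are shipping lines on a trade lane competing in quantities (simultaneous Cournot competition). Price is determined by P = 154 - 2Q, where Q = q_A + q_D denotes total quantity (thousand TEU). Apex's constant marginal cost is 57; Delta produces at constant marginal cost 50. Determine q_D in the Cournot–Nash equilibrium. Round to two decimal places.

Apex's profit: π_A = (154 - 2Q)q_A - (57q_A). Setting ∂π_A/∂q_A = 0: 97 - 4q_A - 2(q_D) = 0.
Delta's profit: π_D = (154 - 2Q)q_D - (50q_D). Setting ∂π_D/∂q_D = 0: 104 - 4q_D - 2(q_A) = 0.
So q_A = (97 - 2q_D)/4 and q_D = (104 - 2q_A)/4.
Solving the pair: q_A = 15, q_D = 37/2.

18.50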